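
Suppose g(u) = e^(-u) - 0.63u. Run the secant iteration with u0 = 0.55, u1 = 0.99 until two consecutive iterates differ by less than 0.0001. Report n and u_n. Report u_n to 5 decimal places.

n = 5, u_n = 0.74988

g(0.55) = 0.2304498, g(0.99) = -0.2521233
u2 = 0.9900000 − (-0.2521233)·(0.4400000)/(-0.4825731) = 0.7601193;  |Δ| = 0.2298807
g(0.7601193) = -0.0112645
u3 = 0.7601193 − (-0.0112645)·(-0.2298807)/(0.2408588) = 0.7493682;  |Δ| = 0.0107511
g(0.7493682) = 0.0005631
u4 = 0.7493682 − 0.0005631·(-0.0107511)/(0.0118276) = 0.7498801;  |Δ| = 0.0005119
g(0.7498801) = -0.0000012
u5 = 0.7498801 − (-0.0000012)·(0.0005119)/(-0.0005644) = 0.7498789;  |Δ| = 0.0000011
|u5 − u4| = 0.0000011 < 0.0001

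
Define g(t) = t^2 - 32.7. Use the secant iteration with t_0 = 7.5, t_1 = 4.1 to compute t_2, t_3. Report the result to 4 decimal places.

g(7.5) = 23.550000, g(4.1) = -15.890000
t_2 = 4.100000 − (-15.890000)·(4.100000 − 7.500000) / (-15.890000 − 23.550000) = 4.100000 − (54.026000)/(-39.440000) = 5.469828
g(5.469828) = -2.780986
t_3 = 5.469828 − (-2.780986)·(5.469828 − 4.100000) / (-2.780986 − (-15.890000)) = 5.469828 − (-3.809472)/(13.109014) = 5.760427

5.4698, 5.7604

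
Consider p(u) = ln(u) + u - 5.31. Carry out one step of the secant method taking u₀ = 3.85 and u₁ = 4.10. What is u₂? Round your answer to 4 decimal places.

3.9394

p(3.85) = -0.111927, p(4.10) = 0.200987
u₂ = 4.100000 − 0.200987·(4.100000 − 3.850000) / (0.200987 − (-0.111927)) = 4.100000 − (0.050247)/(0.312914) = 3.939423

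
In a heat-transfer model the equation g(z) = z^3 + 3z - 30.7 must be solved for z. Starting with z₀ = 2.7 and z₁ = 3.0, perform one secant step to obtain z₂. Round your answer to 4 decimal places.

2.8065

g(2.7) = -2.917000, g(3.0) = 5.300000
z₂ = 3.000000 − 5.300000·(3.000000 − 2.700000) / (5.300000 − (-2.917000)) = 3.000000 − (1.590000)/(8.217000) = 2.806499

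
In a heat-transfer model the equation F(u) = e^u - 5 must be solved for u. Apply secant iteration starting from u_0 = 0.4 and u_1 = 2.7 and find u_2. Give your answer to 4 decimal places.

F(0.4) = -3.508175, F(2.7) = 9.879732
u_2 = 2.700000 − 9.879732·(2.700000 − 0.400000) / (9.879732 − (-3.508175)) = 2.700000 − (22.723383)/(13.387907) = 1.002693

1.0027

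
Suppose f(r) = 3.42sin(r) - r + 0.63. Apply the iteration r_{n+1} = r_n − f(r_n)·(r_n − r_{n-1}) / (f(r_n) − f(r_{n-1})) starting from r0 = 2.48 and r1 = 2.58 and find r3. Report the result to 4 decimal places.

2.5467

f(2.48) = 0.251160, f(2.58) = -0.128731
r2 = 2.580000 − (-0.128731)·(2.580000 − 2.480000) / (-0.128731 − 0.251160) = 2.580000 − (-0.012873)/(-0.379891) = 2.546114
f(2.546114) = 0.002182
r3 = 2.546114 − 0.002182·(2.546114 − 2.580000) / (0.002182 − (-0.128731)) = 2.546114 − (-0.000074)/(0.130913) = 2.546679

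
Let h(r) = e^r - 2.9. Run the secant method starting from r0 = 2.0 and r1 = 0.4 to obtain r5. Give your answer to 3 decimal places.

h(2.0) = 4.48906, h(0.4) = -1.40818
r2 = 0.40000 − (-1.40818)·(0.40000 − 2.00000) / (-1.40818 − 4.48906) = 0.40000 − (2.25308)/(-5.89723) = 0.78206
h(0.78206) = -0.71404
r3 = 0.78206 − (-0.71404)·(0.78206 − 0.40000) / (-0.71404 − (-1.40818)) = 0.78206 − (-0.27280)/(0.69414) = 1.17506
h(1.17506) = 0.33835
r4 = 1.17506 − 0.33835·(1.17506 − 0.78206) / (0.33835 − (-0.71404)) = 1.17506 − (0.13298)/(1.05239) = 1.04871
h(1.04871) = -0.04604
r5 = 1.04871 − (-0.04604)·(1.04871 − 1.17506) / (-0.04604 − 0.33835) = 1.04871 − (0.00582)/(-0.38439) = 1.06384

1.064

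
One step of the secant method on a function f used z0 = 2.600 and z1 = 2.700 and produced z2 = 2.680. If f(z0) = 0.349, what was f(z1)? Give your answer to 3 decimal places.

The secant line through (2.600, 0.349) and (2.700, f(z1)) crosses zero at z2 = 2.680.
So (2.600, 0.349), (2.700, f(z1)), (2.680, 0) are collinear:
f(z1) = 0.349 · (2.700 − 2.680) / (2.600 − 2.680) = 0.349 · (0.02000)/(-0.08000) = -0.08725

-0.087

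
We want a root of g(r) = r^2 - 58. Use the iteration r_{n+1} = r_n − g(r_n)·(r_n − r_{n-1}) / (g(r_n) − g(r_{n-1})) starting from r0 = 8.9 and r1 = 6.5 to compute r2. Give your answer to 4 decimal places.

g(8.9) = 21.210000, g(6.5) = -15.750000
r2 = 6.500000 − (-15.750000)·(6.500000 − 8.900000) / (-15.750000 − 21.210000) = 6.500000 − (37.800000)/(-36.960000) = 7.522727

7.5227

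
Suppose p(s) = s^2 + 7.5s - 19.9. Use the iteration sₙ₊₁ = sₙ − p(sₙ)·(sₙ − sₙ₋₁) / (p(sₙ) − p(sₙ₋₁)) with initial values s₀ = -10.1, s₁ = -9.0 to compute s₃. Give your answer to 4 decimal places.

p(-10.1) = 6.360000, p(-9.0) = -6.400000
s₂ = -9.000000 − (-6.400000)·(-9.000000 − (-10.100000)) / (-6.400000 − 6.360000) = -9.000000 − (-7.040000)/(-12.760000) = -9.551724
p(-9.551724) = -0.302497
s₃ = -9.551724 − (-0.302497)·(-9.551724 − (-9.000000)) / (-0.302497 − (-6.400000)) = -9.551724 − (0.166895)/(6.097503) = -9.579095

-9.5791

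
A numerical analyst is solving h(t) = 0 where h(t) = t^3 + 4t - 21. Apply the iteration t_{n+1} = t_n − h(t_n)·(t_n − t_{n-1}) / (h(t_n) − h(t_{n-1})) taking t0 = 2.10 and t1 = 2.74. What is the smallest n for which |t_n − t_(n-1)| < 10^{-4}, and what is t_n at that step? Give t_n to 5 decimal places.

h(2.10) = -3.3390000, h(2.74) = 10.5308240
t2 = 2.7400000 − 10.5308240·(0.6400000)/(13.8698240) = 2.2540726;  |Δ| = 0.4859274
h(2.2540726) = -0.5311197
t3 = 2.2540726 − (-0.5311197)·(-0.4859274)/(-11.0619437) = 2.2774036;  |Δ| = 0.0233309
h(2.2774036) = -0.0784797
t4 = 2.2774036 − (-0.0784797)·(0.0233309)/(0.4526401) = 2.2814487;  |Δ| = 0.0040452
h(2.2814487) = 0.0007545
t5 = 2.2814487 − 0.0007545·(0.0040452)/(0.0792342) = 2.2814102;  |Δ| = 0.0000385
|t5 − t4| = 0.0000385 < 10^{-4}

n = 5, t_n = 2.28141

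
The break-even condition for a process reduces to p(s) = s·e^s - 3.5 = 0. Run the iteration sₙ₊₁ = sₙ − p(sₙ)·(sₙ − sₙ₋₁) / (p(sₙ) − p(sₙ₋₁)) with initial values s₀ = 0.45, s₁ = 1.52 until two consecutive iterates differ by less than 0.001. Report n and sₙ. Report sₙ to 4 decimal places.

n = 6, sₙ = 1.1303

p(0.45) = -2.794260, p(1.52) = 3.449782
s₂ = 1.520000 − 3.449782·(1.070000)/(6.244042) = 0.928834;  |Δ| = 0.591166
p(0.928834) = -1.148606
s₃ = 0.928834 − (-1.148606)·(-0.591166)/(-4.598389) = 1.076498;  |Δ| = 0.147664
p(1.076498) = -0.341141
s₄ = 1.076498 − (-0.341141)·(0.147664)/(0.807466) = 1.138884;  |Δ| = 0.062386
p(1.138884) = 0.057051
s₅ = 1.138884 − 0.057051·(0.062386)/(0.398192) = 1.129945;  |Δ| = 0.008938
p(1.129945) = -0.002270
s₆ = 1.129945 − (-0.002270)·(-0.008938)/(-0.059321) = 1.130287;  |Δ| = 0.000342
|s₆ − s₅| = 0.000342 < 0.001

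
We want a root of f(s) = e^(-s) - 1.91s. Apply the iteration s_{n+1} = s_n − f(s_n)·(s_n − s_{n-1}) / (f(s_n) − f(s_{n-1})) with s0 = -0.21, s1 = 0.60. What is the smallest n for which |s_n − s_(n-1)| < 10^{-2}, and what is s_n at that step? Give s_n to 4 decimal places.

f(-0.21) = 1.634778, f(0.60) = -0.597188
s2 = 0.600000 − (-0.597188)·(0.810000)/(-2.231966) = 0.383275;  |Δ| = 0.216725
f(0.383275) = -0.050430
s3 = 0.383275 − (-0.050430)·(-0.216725)/(0.546758) = 0.363286;  |Δ| = 0.019990
f(0.363286) = 0.001512
s4 = 0.363286 − 0.001512·(-0.019990)/(0.051943) = 0.363868;  |Δ| = 0.000582
|s4 − s3| = 0.000582 < 10^{-2}

n = 4, s_n = 0.3639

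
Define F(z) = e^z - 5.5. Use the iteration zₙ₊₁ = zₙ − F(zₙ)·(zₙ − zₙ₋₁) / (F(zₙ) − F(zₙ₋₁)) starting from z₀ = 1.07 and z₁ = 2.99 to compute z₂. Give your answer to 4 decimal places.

F(1.07) = -2.584621, F(2.99) = 14.385682
z₂ = 2.990000 − 14.385682·(2.990000 − 1.070000) / (14.385682 − (-2.584621)) = 2.990000 − (27.620510)/(16.970303) = 1.362421

1.3624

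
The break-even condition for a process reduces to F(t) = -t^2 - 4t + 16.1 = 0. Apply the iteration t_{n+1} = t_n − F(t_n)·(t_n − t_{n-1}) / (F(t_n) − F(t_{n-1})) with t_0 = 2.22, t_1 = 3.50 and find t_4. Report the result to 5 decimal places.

F(2.22) = 2.2916000, F(3.50) = -10.1500000
t_2 = 3.5000000 − (-10.1500000)·(3.5000000 − 2.2200000) / (-10.1500000 − 2.2916000) = 3.5000000 − (-12.9920000)/(-12.4416000) = 2.4557613
F(2.4557613) = 0.2461911
t_3 = 2.4557613 − 0.2461911·(2.4557613 − 3.5000000) / (0.2461911 − (-10.1500000)) = 2.4557613 − (-0.2570823)/(10.3961911) = 2.4804898
F(2.4804898) = 0.0252110
t_4 = 2.4804898 − 0.0252110·(2.4804898 − 2.4557613) / (0.0252110 − 0.2461911) = 2.4804898 − (0.0006234)/(-0.2209801) = 2.4833110

2.48331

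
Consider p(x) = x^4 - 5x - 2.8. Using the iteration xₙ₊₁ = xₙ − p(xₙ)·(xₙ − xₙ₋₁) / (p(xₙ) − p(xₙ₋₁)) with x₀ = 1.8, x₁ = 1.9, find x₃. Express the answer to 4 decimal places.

1.8662

p(1.8) = -1.302400, p(1.9) = 0.732100
x₂ = 1.900000 − 0.732100·(1.900000 − 1.800000) / (0.732100 − (-1.302400)) = 1.900000 − (0.073210)/(2.034500) = 1.864016
p(1.864016) = -0.047549
x₃ = 1.864016 − (-0.047549)·(1.864016 − 1.900000) / (-0.047549 − 0.732100) = 1.864016 − (0.001711)/(-0.779649) = 1.866210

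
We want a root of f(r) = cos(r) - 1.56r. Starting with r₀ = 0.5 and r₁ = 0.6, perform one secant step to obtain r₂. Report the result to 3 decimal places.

0.547

f(0.5) = 0.09758, f(0.6) = -0.11066
r₂ = 0.60000 − (-0.11066)·(0.60000 − 0.50000) / (-0.11066 − 0.09758) = 0.60000 − (-0.01107)/(-0.20825) = 0.54686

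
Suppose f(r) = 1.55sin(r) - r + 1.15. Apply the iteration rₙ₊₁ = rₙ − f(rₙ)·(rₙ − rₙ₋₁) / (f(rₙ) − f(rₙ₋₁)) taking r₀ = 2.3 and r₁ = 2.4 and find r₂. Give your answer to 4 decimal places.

2.3028

f(2.3) = 0.005843, f(2.4) = -0.203032
r₂ = 2.400000 − (-0.203032)·(2.400000 − 2.300000) / (-0.203032 − 0.005843) = 2.400000 − (-0.020303)/(-0.208875) = 2.302797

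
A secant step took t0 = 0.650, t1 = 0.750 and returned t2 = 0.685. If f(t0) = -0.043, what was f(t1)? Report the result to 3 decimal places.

The secant line through (0.650, -0.043) and (0.750, f(t1)) crosses zero at t2 = 0.685.
So (0.650, -0.043), (0.750, f(t1)), (0.685, 0) are collinear:
f(t1) = -0.043 · (0.750 − 0.685) / (0.650 − 0.685) = -0.043 · (0.06500)/(-0.03500) = 0.07986

0.080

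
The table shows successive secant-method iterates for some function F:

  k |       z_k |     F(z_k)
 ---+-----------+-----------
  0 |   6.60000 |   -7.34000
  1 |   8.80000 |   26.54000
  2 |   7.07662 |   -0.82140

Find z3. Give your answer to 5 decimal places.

7.12836

z3 = 7.07662 − (-0.82140)·(7.07662 − 8.80000) / (-0.82140 − 26.54000)
   = 7.07662 − (1.4155843)/(-27.3614000) = 7.1283565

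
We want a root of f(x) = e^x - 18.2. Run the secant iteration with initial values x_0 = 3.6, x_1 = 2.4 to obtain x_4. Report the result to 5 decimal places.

2.89755

f(3.6) = 18.3982344, f(2.4) = -7.1768236
x_2 = 2.4000000 − (-7.1768236)·(2.4000000 − 3.6000000) / (-7.1768236 − 18.3982344) = 2.4000000 − (8.6121883)/(-25.5750581) = 2.7367417
f(2.7367417) = -2.7633941
x_3 = 2.7367417 − (-2.7633941)·(2.7367417 − 2.4000000) / (-2.7633941 − (-7.1768236)) = 2.7367417 − (-0.9305500)/(4.4134295) = 2.9475868
f(2.9475868) = 0.8599029
x_4 = 2.9475868 − 0.8599029·(2.9475868 − 2.7367417) / (0.8599029 − (-2.7633941)) = 2.9475868 − (0.1813063)/(3.6232970) = 2.8975478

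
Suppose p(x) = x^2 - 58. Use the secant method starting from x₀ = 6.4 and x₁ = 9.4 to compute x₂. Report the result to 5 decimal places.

p(6.4) = -17.0400000, p(9.4) = 30.3600000
x₂ = 9.4000000 − 30.3600000·(9.4000000 − 6.4000000) / (30.3600000 − (-17.0400000)) = 9.4000000 − (91.0800000)/(47.4000000) = 7.4784810

7.47848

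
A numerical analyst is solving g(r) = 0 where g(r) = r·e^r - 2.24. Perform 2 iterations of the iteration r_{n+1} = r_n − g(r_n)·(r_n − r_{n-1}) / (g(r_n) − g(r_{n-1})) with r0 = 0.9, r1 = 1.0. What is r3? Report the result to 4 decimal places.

0.9056

g(0.9) = -0.026357, g(1.0) = 0.478282
r2 = 1.000000 − 0.478282·(1.000000 − 0.900000) / (0.478282 − (-0.026357)) = 1.000000 − (0.047828)/(0.504639) = 0.905223
g(0.905223) = -0.001851
r3 = 0.905223 − (-0.001851)·(0.905223 − 1.000000) / (-0.001851 − 0.478282) = 0.905223 − (0.000175)/(-0.480133) = 0.905588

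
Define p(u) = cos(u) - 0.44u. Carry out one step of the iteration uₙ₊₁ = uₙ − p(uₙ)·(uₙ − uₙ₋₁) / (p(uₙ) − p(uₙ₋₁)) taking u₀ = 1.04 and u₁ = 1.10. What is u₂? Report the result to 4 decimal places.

p(1.04) = 0.048620, p(1.10) = -0.030404
u₂ = 1.100000 − (-0.030404)·(1.100000 − 1.040000) / (-0.030404 − 0.048620) = 1.100000 − (-0.001824)/(-0.079024) = 1.076915

1.0769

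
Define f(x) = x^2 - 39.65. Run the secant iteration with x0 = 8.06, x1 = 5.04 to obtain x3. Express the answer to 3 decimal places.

f(8.06) = 25.31360, f(5.04) = -14.24840
x2 = 5.04000 − (-14.24840)·(5.04000 − 8.06000) / (-14.24840 − 25.31360) = 5.04000 − (43.03017)/(-39.56200) = 6.12766
f(6.12766) = -2.10173
x3 = 6.12766 − (-2.10173)·(6.12766 − 5.04000) / (-2.10173 − (-14.24840)) = 6.12766 − (-2.28598)/(12.14667) = 6.31586

6.316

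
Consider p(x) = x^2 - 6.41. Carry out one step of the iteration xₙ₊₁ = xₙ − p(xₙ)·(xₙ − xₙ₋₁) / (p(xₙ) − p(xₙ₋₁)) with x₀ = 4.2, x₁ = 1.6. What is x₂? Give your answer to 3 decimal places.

2.264

p(4.2) = 11.23000, p(1.6) = -3.85000
x₂ = 1.60000 − (-3.85000)·(1.60000 − 4.20000) / (-3.85000 − 11.23000) = 1.60000 − (10.01000)/(-15.08000) = 2.26379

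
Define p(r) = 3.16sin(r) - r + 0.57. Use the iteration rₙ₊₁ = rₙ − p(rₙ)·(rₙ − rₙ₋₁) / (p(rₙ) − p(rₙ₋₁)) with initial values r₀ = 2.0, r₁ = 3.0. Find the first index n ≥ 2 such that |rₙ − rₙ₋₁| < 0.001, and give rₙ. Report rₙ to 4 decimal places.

n = 5, rₙ = 2.4890

p(2.0) = 1.443380, p(3.0) = -1.984061
r₂ = 3.000000 − (-1.984061)·(1.000000)/(-3.427441) = 2.421125;  |Δ| = 0.578875
p(2.421125) = 0.233642
r₃ = 2.421125 − 0.233642·(-0.578875)/(2.217703) = 2.482111;  |Δ| = 0.060986
p(2.482111) = 0.024044
r₄ = 2.482111 − 0.024044·(0.060986)/(-0.209599) = 2.489107;  |Δ| = 0.006996
p(2.489107) = -0.000471
r₅ = 2.489107 − (-0.000471)·(0.006996)/(-0.024515) = 2.488973;  |Δ| = 0.000134
|r₅ − r₄| = 0.000134 < 0.001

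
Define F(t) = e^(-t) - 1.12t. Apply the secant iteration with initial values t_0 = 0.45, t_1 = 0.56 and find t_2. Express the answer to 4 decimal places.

0.5275

F(0.45) = 0.133628, F(0.56) = -0.055991
t_2 = 0.560000 − (-0.055991)·(0.560000 − 0.450000) / (-0.055991 − 0.133628) = 0.560000 − (-0.006159)/(-0.189619) = 0.527519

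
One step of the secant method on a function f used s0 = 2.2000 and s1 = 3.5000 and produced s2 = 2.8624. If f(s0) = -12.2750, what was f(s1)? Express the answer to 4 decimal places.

11.8154

The secant line through (2.2000, -12.2750) and (3.5000, f(s1)) crosses zero at s2 = 2.8624.
So (2.2000, -12.2750), (3.5000, f(s1)), (2.8624, 0) are collinear:
f(s1) = -12.2750 · (3.5000 − 2.8624) / (2.2000 − 2.8624) = -12.2750 · (0.637600)/(-0.662400) = 11.815429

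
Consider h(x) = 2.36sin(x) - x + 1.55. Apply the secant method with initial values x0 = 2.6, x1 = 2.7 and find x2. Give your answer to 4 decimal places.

h(2.6) = 0.166583, h(2.7) = -0.141383
x2 = 2.700000 − (-0.141383)·(2.700000 − 2.600000) / (-0.141383 − 0.166583) = 2.700000 − (-0.014138)/(-0.307967) = 2.654091

2.6541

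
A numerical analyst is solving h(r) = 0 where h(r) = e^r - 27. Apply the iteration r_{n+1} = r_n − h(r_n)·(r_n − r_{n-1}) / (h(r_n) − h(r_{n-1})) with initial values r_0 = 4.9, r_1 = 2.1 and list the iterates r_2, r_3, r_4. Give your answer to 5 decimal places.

2.51812, 3.95767, 3.04429

h(4.9) = 107.2897797, h(2.1) = -18.8338301
r_2 = 2.1000000 − (-18.8338301)·(2.1000000 − 4.9000000) / (-18.8338301 − 107.2897797) = 2.1000000 − (52.7347242)/(-126.1236098) = 2.5181194
h(2.5181194) = -14.5947550
r_3 = 2.5181194 − (-14.5947550)·(2.5181194 − 2.1000000) / (-14.5947550 − (-18.8338301)) = 2.5181194 − (-6.1023497)/(4.2390751) = 3.9576668
h(3.9576668) = 25.3350758
r_4 = 3.9576668 − 25.3350758·(3.9576668 − 2.5181194) / (25.3350758 − (-14.5947550)) = 3.9576668 − (36.4710436)/(39.9298308) = 3.0442884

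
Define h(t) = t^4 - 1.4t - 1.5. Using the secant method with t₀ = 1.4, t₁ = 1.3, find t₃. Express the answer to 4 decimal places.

1.3583

h(1.4) = 0.381600, h(1.3) = -0.463900
t₂ = 1.300000 − (-0.463900)·(1.300000 − 1.400000) / (-0.463900 − 0.381600) = 1.300000 − (0.046390)/(-0.845500) = 1.354867
h(1.354867) = -0.027150
t₃ = 1.354867 − (-0.027150)·(1.354867 − 1.300000) / (-0.027150 − (-0.463900)) = 1.354867 − (-0.001490)/(0.436750) = 1.358278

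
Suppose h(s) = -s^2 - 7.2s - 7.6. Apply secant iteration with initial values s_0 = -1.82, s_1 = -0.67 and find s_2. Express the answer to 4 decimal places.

-1.3547

h(-1.82) = 2.191600, h(-0.67) = -3.224900
s_2 = -0.670000 − (-3.224900)·(-0.670000 − (-1.820000)) / (-3.224900 − 2.191600) = -0.670000 − (-3.708635)/(-5.416500) = -1.354692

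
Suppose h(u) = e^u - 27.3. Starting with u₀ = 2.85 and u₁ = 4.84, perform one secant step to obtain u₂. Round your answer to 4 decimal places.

h(2.85) = -10.012218, h(4.84) = 99.169352
u₂ = 4.840000 − 99.169352·(4.840000 − 2.850000) / (99.169352 − (-10.012218)) = 4.840000 − (197.347010)/(109.181570) = 3.032488

3.0325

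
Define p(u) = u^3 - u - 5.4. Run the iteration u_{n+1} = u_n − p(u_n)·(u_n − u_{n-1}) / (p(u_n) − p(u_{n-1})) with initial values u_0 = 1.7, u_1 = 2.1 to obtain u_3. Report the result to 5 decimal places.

1.94189

p(1.7) = -2.1870000, p(2.1) = 1.7610000
u_2 = 2.1000000 − 1.7610000·(2.1000000 − 1.7000000) / (1.7610000 − (-2.1870000)) = 2.1000000 − (0.7044000)/(3.9480000) = 1.9215805
p(1.9215805) = -0.2261986
u_3 = 1.9215805 − (-0.2261986)·(1.9215805 − 2.1000000) / (-0.2261986 − 1.7610000) = 1.9215805 − (0.0403582)/(-1.9871986) = 1.9418897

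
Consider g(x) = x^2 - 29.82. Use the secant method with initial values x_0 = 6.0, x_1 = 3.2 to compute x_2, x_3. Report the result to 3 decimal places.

g(6.0) = 6.18000, g(3.2) = -19.58000
x_2 = 3.20000 − (-19.58000)·(3.20000 − 6.00000) / (-19.58000 − 6.18000) = 3.20000 − (54.82400)/(-25.76000) = 5.32826
g(5.32826) = -1.42964
x_3 = 5.32826 − (-1.42964)·(5.32826 − 3.20000) / (-1.42964 − (-19.58000)) = 5.32826 − (-3.04264)/(18.15036) = 5.49590

5.328, 5.496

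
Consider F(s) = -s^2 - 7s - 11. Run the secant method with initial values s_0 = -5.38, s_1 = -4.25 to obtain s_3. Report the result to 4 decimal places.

-4.6403

F(-5.38) = -2.284400, F(-4.25) = 0.687500
s_2 = -4.250000 − 0.687500·(-4.250000 − (-5.380000)) / (0.687500 − (-2.284400)) = -4.250000 − (0.776875)/(2.971900) = -4.511407
F(-4.511407) = 0.227056
s_3 = -4.511407 − 0.227056·(-4.511407 − (-4.250000)) / (0.227056 − 0.687500) = -4.511407 − (-0.059354)/(-0.460444) = -4.640313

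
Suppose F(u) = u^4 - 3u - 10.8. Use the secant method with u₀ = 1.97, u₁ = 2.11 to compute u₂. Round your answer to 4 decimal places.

2.0232

F(1.97) = -1.648615, F(2.11) = 2.691194
u₂ = 2.110000 − 2.691194·(2.110000 − 1.970000) / (2.691194 − (-1.648615)) = 2.110000 − (0.376767)/(4.339810) = 2.023183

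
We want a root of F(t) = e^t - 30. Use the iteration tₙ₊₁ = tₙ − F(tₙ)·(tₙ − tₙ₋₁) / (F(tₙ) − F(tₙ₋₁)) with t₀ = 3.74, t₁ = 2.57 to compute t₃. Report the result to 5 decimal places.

F(3.74) = 12.0979902, F(2.57) = -16.9341756
t₂ = 2.5700000 − (-16.9341756)·(2.5700000 − 3.7400000) / (-16.9341756 − 12.0979902) = 2.5700000 − (19.8129854)/(-29.0321657) = 3.2524494
F(3.2524494) = -4.1464106
t₃ = 3.2524494 − (-4.1464106)·(3.2524494 − 2.5700000) / (-4.1464106 − (-16.9341756)) = 3.2524494 − (-2.8297156)/(12.7877649) = 3.4737325

3.47373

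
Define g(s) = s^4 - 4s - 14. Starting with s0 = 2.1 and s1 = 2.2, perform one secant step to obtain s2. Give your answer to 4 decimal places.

2.1825

g(2.1) = -2.951900, g(2.2) = 0.625600
s2 = 2.200000 − 0.625600·(2.200000 − 2.100000) / (0.625600 − (-2.951900)) = 2.200000 − (0.062560)/(3.577500) = 2.182513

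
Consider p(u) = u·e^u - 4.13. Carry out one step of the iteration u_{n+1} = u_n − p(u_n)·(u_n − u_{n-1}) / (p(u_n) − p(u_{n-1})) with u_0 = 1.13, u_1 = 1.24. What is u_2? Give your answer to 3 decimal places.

1.218

p(1.13) = -0.63191, p(1.24) = 0.15496
u_2 = 1.24000 − 0.15496·(1.24000 − 1.13000) / (0.15496 − (-0.63191)) = 1.24000 − (0.01705)/(0.78687) = 1.21834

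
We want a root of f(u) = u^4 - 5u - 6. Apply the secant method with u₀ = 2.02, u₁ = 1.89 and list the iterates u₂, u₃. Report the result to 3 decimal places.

f(2.02) = 0.54966, f(1.89) = -2.69010
u₂ = 1.89000 − (-2.69010)·(1.89000 − 2.02000) / (-2.69010 − 0.54966) = 1.89000 − (0.34971)/(-3.23977) = 1.99794
f(1.99794) = -0.05541
u₃ = 1.99794 − (-0.05541)·(1.99794 − 1.89000) / (-0.05541 − (-2.69010)) = 1.99794 − (-0.00598)/(2.63469) = 2.00021

1.998, 2.000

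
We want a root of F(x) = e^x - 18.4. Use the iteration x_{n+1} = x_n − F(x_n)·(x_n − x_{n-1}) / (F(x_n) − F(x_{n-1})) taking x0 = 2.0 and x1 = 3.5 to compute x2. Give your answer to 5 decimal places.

F(2.0) = -11.0109439, F(3.5) = 14.7154520
x2 = 3.5000000 − 14.7154520·(3.5000000 − 2.0000000) / (14.7154520 − (-11.0109439)) = 3.5000000 − (22.0731779)/(25.7263959) = 2.6420027

2.64200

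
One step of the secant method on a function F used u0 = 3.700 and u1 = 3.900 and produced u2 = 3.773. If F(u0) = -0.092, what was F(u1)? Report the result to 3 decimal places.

0.160

The secant line through (3.700, -0.092) and (3.900, F(u1)) crosses zero at u2 = 3.773.
So (3.700, -0.092), (3.900, F(u1)), (3.773, 0) are collinear:
F(u1) = -0.092 · (3.900 − 3.773) / (3.700 − 3.773) = -0.092 · (0.12700)/(-0.07300) = 0.16005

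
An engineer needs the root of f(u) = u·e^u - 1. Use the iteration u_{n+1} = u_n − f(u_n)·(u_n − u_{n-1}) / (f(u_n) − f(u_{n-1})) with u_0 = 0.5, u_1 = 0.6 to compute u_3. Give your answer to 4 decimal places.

0.5671

f(0.5) = -0.175639, f(0.6) = 0.093271
u_2 = 0.600000 − 0.093271·(0.600000 − 0.500000) / (0.093271 − (-0.175639)) = 0.600000 − (0.009327)/(0.268911) = 0.565315
f(0.565315) = -0.005044
u_3 = 0.565315 − (-0.005044)·(0.565315 − 0.600000) / (-0.005044 − 0.093271) = 0.565315 − (0.000175)/(-0.098315) = 0.567095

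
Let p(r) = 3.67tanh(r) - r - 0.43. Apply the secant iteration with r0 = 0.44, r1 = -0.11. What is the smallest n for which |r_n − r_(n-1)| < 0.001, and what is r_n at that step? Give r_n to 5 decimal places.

n = 4, r_n = 0.16301

p(0.44) = 0.6480751, p(-0.11) = -0.7220796
r2 = -0.1100000 − (-0.7220796)·(-0.5500000)/(-1.3701547) = 0.1798532;  |Δ| = 0.2898532
p(0.1798532) = 0.0431820
r3 = 0.1798532 − 0.0431820·(0.2898532)/(0.7652616) = 0.1634975;  |Δ| = 0.0163558
p(0.1634975) = 0.0012482
r4 = 0.1634975 − 0.0012482·(-0.0163558)/(-0.0419338) = 0.1630106;  |Δ| = 0.0004868
|r4 − r3| = 0.0004868 < 0.001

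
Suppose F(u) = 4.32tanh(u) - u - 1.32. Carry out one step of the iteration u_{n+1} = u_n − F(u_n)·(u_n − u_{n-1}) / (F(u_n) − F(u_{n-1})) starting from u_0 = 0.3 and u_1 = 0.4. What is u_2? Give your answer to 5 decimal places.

F(0.3) = -0.3615295, F(0.4) = -0.0786205
u_2 = 0.4000000 − (-0.0786205)·(0.4000000 − 0.3000000) / (-0.0786205 − (-0.3615295)) = 0.4000000 − (-0.0078620)/(0.2829090) = 0.4277900

0.42779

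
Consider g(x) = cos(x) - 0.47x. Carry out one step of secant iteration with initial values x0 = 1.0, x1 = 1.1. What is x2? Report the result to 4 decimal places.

g(1.0) = 0.070302, g(1.1) = -0.063404
x2 = 1.100000 − (-0.063404)·(1.100000 − 1.000000) / (-0.063404 − 0.070302) = 1.100000 − (-0.006340)/(-0.133706) = 1.052580

1.0526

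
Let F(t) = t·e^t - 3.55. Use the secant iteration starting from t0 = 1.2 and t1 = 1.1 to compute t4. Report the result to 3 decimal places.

1.138

F(1.2) = 0.43414, F(1.1) = -0.24542
t2 = 1.10000 − (-0.24542)·(1.10000 − 1.20000) / (-0.24542 − 0.43414) = 1.10000 − (0.02454)/(-0.67956) = 1.13611
F(1.13611) = -0.01141
t3 = 1.13611 − (-0.01141)·(1.13611 − 1.10000) / (-0.01141 − (-0.24542)) = 1.13611 − (-0.00041)/(0.23401) = 1.13788
F(1.13788) = 0.00032
t4 = 1.13788 − 0.00032·(1.13788 − 1.13611) / (0.00032 − (-0.01141)) = 1.13788 − (0.00000)/(0.01173) = 1.13783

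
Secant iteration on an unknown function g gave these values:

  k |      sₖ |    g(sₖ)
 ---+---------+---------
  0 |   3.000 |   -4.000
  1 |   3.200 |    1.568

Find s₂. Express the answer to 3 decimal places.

3.144

s₂ = 3.200 − 1.568·(3.200 − 3.000) / (1.568 − (-4.000))
   = 3.200 − (0.31360)/(5.56800) = 3.14368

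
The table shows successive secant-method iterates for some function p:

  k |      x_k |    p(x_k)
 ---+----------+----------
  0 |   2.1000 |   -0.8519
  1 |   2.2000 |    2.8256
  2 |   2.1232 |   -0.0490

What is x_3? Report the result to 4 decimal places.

2.1245

x_3 = 2.1232 − (-0.0490)·(2.1232 − 2.2000) / (-0.0490 − 2.8256)
   = 2.1232 − (0.003763)/(-2.874600) = 2.124509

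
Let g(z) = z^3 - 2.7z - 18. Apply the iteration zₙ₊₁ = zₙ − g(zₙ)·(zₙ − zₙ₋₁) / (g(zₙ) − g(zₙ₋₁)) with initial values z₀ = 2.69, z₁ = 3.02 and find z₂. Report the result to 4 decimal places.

g(2.69) = -5.797891, g(3.02) = 1.389608
z₂ = 3.020000 − 1.389608·(3.020000 − 2.690000) / (1.389608 − (-5.797891)) = 3.020000 − (0.458571)/(7.187499) = 2.956199

2.9562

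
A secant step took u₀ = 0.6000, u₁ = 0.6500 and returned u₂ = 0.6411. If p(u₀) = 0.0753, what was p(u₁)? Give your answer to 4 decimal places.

-0.0163

The secant line through (0.6000, 0.0753) and (0.6500, p(u₁)) crosses zero at u₂ = 0.6411.
So (0.6000, 0.0753), (0.6500, p(u₁)), (0.6411, 0) are collinear:
p(u₁) = 0.0753 · (0.6500 − 0.6411) / (0.6000 − 0.6411) = 0.0753 · (0.008900)/(-0.041100) = -0.016306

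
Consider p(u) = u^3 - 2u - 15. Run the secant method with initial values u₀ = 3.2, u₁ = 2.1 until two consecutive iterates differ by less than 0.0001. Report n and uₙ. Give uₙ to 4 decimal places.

p(3.2) = 11.368000, p(2.1) = -9.939000
u₂ = 2.100000 − (-9.939000)·(-1.100000)/(-21.307000) = 2.613113;  |Δ| = 0.513113
p(2.613113) = -2.382950
u₃ = 2.613113 − (-2.382950)·(0.513113)/(7.556050) = 2.774933;  |Δ| = 0.161820
p(2.774933) = 0.817829
u₄ = 2.774933 − 0.817829·(0.161820)/(3.200779) = 2.733587;  |Δ| = 0.041347
p(2.733587) = -0.040455
u₅ = 2.733587 − (-0.040455)·(-0.041347)/(-0.858284) = 2.735536;  |Δ| = 0.001949
p(2.735536) = -0.000633
u₆ = 2.735536 − (-0.000633)·(0.001949)/(0.039822) = 2.735567;  |Δ| = 0.000031
|u₆ − u₅| = 0.000031 < 0.0001

n = 6, uₙ = 2.7356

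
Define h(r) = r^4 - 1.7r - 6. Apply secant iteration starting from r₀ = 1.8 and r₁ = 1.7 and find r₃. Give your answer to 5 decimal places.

h(1.8) = 1.4376000, h(1.7) = -0.5379000
r₂ = 1.7000000 − (-0.5379000)·(1.7000000 − 1.8000000) / (-0.5379000 − 1.4376000) = 1.7000000 − (0.0537900)/(-1.9755000) = 1.7272285
h(1.7272285) = -0.0360995
r₃ = 1.7272285 − (-0.0360995)·(1.7272285 − 1.7000000) / (-0.0360995 − (-0.5379000)) = 1.7272285 − (-0.0009829)/(0.5018005) = 1.7291874

1.72919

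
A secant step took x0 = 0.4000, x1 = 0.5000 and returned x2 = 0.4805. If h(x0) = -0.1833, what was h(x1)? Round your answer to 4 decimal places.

The secant line through (0.4000, -0.1833) and (0.5000, h(x1)) crosses zero at x2 = 0.4805.
So (0.4000, -0.1833), (0.5000, h(x1)), (0.4805, 0) are collinear:
h(x1) = -0.1833 · (0.5000 − 0.4805) / (0.4000 − 0.4805) = -0.1833 · (0.019500)/(-0.080500) = 0.044402

0.0444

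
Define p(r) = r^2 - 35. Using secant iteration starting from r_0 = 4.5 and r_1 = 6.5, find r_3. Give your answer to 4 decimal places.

p(4.5) = -14.750000, p(6.5) = 7.250000
r_2 = 6.500000 − 7.250000·(6.500000 − 4.500000) / (7.250000 − (-14.750000)) = 6.500000 − (14.500000)/(22.000000) = 5.840909
p(5.840909) = -0.883781
r_3 = 5.840909 − (-0.883781)·(5.840909 − 6.500000) / (-0.883781 − 7.250000) = 5.840909 − (0.582492)/(-8.133781) = 5.912523

5.9125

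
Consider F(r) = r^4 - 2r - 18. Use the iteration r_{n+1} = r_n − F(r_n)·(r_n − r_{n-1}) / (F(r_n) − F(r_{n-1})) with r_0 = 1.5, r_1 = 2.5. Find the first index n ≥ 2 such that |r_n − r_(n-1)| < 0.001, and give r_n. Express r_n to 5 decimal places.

F(1.5) = -15.9375000, F(2.5) = 16.0625000
r_2 = 2.5000000 − 16.0625000·(1.0000000)/(32.0000000) = 1.9980469;  |Δ| = 0.5019531
F(1.9980469) = -6.0585023
r_3 = 1.9980469 − (-6.0585023)·(-0.5019531)/(-22.1210023) = 2.1355218;  |Δ| = 0.1374750
F(2.1355218) = -1.4733071
r_4 = 2.1355218 − (-1.4733071)·(0.1374750)/(4.5851952) = 2.1796951;  |Δ| = 0.0441732
F(2.1796951) = 0.2132816
r_5 = 2.1796951 − 0.2132816·(0.0441732)/(1.6865887) = 2.1741090;  |Δ| = 0.0055860
F(2.1741090) = -0.0060515
r_6 = 2.1741090 − (-0.0060515)·(-0.0055860)/(-0.2193331) = 2.1742632;  |Δ| = 0.0001541
|r_6 − r_5| = 0.0001541 < 0.001

n = 6, r_n = 2.17426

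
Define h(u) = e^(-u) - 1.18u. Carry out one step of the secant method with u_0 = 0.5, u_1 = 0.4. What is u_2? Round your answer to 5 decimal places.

0.50909

h(0.5) = 0.0165307, h(0.4) = 0.1983200
u_2 = 0.4000000 − 0.1983200·(0.4000000 − 0.5000000) / (0.1983200 − 0.0165307) = 0.4000000 − (-0.0198320)/(0.1817894) = 0.5090933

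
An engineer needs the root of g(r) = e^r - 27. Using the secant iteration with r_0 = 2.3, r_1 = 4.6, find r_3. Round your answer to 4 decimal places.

2.9935

g(2.3) = -17.025818, g(4.6) = 72.484316
r_2 = 4.600000 − 72.484316·(4.600000 − 2.300000) / (72.484316 − (-17.025818)) = 4.600000 − (166.713926)/(89.510133) = 2.737485
g(2.737485) = -11.551909
r_3 = 2.737485 − (-11.551909)·(2.737485 − 4.600000) / (-11.551909 − 72.484316) = 2.737485 − (21.515598)/(-84.036225) = 2.993513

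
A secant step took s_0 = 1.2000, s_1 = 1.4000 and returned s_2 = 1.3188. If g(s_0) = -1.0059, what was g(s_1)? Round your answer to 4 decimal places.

0.6875

The secant line through (1.2000, -1.0059) and (1.4000, g(s_1)) crosses zero at s_2 = 1.3188.
So (1.2000, -1.0059), (1.4000, g(s_1)), (1.3188, 0) are collinear:
g(s_1) = -1.0059 · (1.4000 − 1.3188) / (1.2000 − 1.3188) = -1.0059 · (0.081200)/(-0.118800) = 0.687534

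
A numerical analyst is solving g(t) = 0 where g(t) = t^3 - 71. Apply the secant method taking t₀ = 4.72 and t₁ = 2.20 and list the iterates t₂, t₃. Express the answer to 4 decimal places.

g(4.72) = 34.154048, g(2.20) = -60.352000
t₂ = 2.200000 − (-60.352000)·(2.200000 − 4.720000) / (-60.352000 − 34.154048) = 2.200000 − (152.087040)/(-94.506048) = 3.809284
g(3.809284) = -15.724848
t₃ = 3.809284 − (-15.724848)·(3.809284 − 2.200000) / (-15.724848 − (-60.352000)) = 3.809284 − (-25.305741)/(44.627152) = 4.376332

3.8093, 4.3763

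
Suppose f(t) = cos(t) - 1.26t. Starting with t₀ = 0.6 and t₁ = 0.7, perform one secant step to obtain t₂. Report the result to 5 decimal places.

f(0.6) = 0.0693356, f(0.7) = -0.1171578
t₂ = 0.7000000 − (-0.1171578)·(0.7000000 − 0.6000000) / (-0.1171578 − 0.0693356) = 0.7000000 − (-0.0117158)/(-0.1864934) = 0.6371786

0.63718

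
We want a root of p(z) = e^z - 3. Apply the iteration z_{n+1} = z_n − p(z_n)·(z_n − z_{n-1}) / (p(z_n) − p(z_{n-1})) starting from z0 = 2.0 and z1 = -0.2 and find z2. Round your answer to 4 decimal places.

0.5304

p(2.0) = 4.389056, p(-0.2) = -2.181269
z2 = -0.200000 − (-2.181269)·(-0.200000 − 2.000000) / (-2.181269 − 4.389056) = -0.200000 − (4.798792)/(-6.570325) = 0.530374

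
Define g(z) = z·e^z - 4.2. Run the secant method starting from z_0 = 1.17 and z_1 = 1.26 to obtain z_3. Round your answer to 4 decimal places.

1.2289

g(1.17) = -0.430269, g(1.26) = 0.242031
z_2 = 1.260000 − 0.242031·(1.260000 − 1.170000) / (0.242031 − (-0.430269)) = 1.260000 − (0.021783)/(0.672300) = 1.227600
g(1.227600) = -0.010170
z_3 = 1.227600 − (-0.010170)·(1.227600 − 1.260000) / (-0.010170 − 0.242031) = 1.227600 − (0.000329)/(-0.252201) = 1.228906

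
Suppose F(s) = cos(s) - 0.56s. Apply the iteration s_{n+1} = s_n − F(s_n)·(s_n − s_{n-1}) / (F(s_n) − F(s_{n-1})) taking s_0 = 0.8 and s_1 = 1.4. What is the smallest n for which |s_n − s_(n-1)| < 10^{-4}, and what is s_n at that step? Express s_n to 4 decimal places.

n = 5, s_n = 0.9859

F(0.8) = 0.248707, F(1.4) = -0.614033
s_2 = 1.400000 − (-0.614033)·(0.600000)/(-0.862740) = 0.972965;  |Δ| = 0.427035
F(0.972965) = 0.017990
s_3 = 0.972965 − 0.017990·(-0.427035)/(0.632023) = 0.985121;  |Δ| = 0.012155
F(0.985121) = 0.001095
s_4 = 0.985121 − 0.001095·(0.012155)/(-0.016896) = 0.985908;  |Δ| = 0.000788
F(0.985908) = -0.000003
s_5 = 0.985908 − (-0.000003)·(0.000788)/(-0.001098) = 0.985906;  |Δ| = 0.000002
|s_5 − s_4| = 0.000002 < 10^{-4}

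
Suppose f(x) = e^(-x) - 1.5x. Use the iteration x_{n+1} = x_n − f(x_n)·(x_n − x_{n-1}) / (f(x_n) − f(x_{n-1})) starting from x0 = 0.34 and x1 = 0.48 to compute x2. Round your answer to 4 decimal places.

f(0.34) = 0.201770, f(0.48) = -0.101217
x2 = 0.480000 − (-0.101217)·(0.480000 − 0.340000) / (-0.101217 − 0.201770) = 0.480000 − (-0.014170)/(-0.302987) = 0.433231

0.4332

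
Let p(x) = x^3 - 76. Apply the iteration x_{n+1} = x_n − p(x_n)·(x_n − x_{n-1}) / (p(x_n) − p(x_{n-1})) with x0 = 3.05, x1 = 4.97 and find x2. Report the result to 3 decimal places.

4.019

p(3.05) = -47.62738, p(4.97) = 46.76347
x2 = 4.97000 − 46.76347·(4.97000 − 3.05000) / (46.76347 − (-47.62738)) = 4.97000 − (89.78587)/(94.39085) = 4.01879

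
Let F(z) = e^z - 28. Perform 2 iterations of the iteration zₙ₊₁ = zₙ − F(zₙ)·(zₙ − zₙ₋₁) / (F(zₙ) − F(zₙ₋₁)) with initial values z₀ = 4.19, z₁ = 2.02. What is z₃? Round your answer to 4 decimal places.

F(4.19) = 38.022791, F(2.02) = -20.461675
z₂ = 2.020000 − (-20.461675)·(2.020000 − 4.190000) / (-20.461675 − 38.022791) = 2.020000 − (44.401835)/(-58.484466) = 2.779207
F(2.779207) = -11.893751
z₃ = 2.779207 − (-11.893751)·(2.779207 − 2.020000) / (-11.893751 − (-20.461675)) = 2.779207 − (-9.029823)/(8.567924) = 3.833118

3.8331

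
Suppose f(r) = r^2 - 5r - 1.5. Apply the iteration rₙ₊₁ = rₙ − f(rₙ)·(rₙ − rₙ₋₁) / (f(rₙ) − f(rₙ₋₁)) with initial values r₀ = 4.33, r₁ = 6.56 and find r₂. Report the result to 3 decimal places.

f(4.33) = -4.40110, f(6.56) = 8.73360
r₂ = 6.56000 − 8.73360·(6.56000 − 4.33000) / (8.73360 − (-4.40110)) = 6.56000 − (19.47593)/(13.13470) = 5.07722

5.077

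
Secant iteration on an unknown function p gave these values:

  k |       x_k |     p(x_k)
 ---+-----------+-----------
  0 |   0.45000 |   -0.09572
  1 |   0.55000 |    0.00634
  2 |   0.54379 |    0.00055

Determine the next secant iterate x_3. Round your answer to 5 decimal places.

x_3 = 0.54379 − 0.00055·(0.54379 − 0.55000) / (0.00055 − 0.00634)
   = 0.54379 − (-0.0000034)/(-0.0057900) = 0.5432001

0.54320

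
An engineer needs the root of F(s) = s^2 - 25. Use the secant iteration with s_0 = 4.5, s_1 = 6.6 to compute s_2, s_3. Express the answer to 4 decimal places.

F(4.5) = -4.750000, F(6.6) = 18.560000
s_2 = 6.600000 − 18.560000·(6.600000 − 4.500000) / (18.560000 − (-4.750000)) = 6.600000 − (38.976000)/(23.310000) = 4.927928
F(4.927928) = -0.715526
s_3 = 4.927928 − (-0.715526)·(4.927928 − 6.600000) / (-0.715526 − 18.560000) = 4.927928 − (1.196412)/(-19.275526) = 4.989997

4.9279, 4.9900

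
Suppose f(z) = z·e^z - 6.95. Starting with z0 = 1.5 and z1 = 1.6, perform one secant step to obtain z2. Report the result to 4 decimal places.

1.5189

f(1.5) = -0.227466, f(1.6) = 0.974852
z2 = 1.600000 − 0.974852·(1.600000 − 1.500000) / (0.974852 − (-0.227466)) = 1.600000 − (0.097485)/(1.202318) = 1.518919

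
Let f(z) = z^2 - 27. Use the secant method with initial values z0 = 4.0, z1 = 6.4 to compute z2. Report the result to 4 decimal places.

5.0577

f(4.0) = -11.000000, f(6.4) = 13.960000
z2 = 6.400000 − 13.960000·(6.400000 − 4.000000) / (13.960000 − (-11.000000)) = 6.400000 − (33.504000)/(24.960000) = 5.057692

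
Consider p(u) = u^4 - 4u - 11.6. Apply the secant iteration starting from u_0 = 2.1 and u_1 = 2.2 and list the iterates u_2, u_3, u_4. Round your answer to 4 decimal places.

2.1154, 2.1164, 2.1165

p(2.1) = -0.551900, p(2.2) = 3.025600
u_2 = 2.200000 − 3.025600·(2.200000 − 2.100000) / (3.025600 − (-0.551900)) = 2.200000 − (0.302560)/(3.577500) = 2.115427
p(2.115427) = -0.035803
u_3 = 2.115427 − (-0.035803)·(2.115427 − 2.200000) / (-0.035803 − 3.025600) = 2.115427 − (0.003028)/(-3.061403) = 2.116416
p(2.116416) = -0.002280
u_4 = 2.116416 − (-0.002280)·(2.116416 − 2.115427) / (-0.002280 − (-0.035803)) = 2.116416 − (-0.000002)/(0.033523) = 2.116483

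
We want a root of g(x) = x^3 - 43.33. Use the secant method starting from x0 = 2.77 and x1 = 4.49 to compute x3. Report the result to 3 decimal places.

3.466

g(2.77) = -22.07607, g(4.49) = 47.18885
x2 = 4.49000 − 47.18885·(4.49000 − 2.77000) / (47.18885 − (-22.07607)) = 4.49000 − (81.16482)/(69.26492) = 3.31820
g(3.31820) = -6.79521
x3 = 3.31820 − (-6.79521)·(3.31820 − 4.49000) / (-6.79521 − 47.18885) = 3.31820 − (7.96265)/(-53.98406) = 3.46570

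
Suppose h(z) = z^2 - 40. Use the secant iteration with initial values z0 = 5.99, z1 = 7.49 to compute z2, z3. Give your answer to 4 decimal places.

6.2956, 6.3221

h(5.99) = -4.119900, h(7.49) = 16.100100
z2 = 7.490000 − 16.100100·(7.490000 − 5.990000) / (16.100100 − (-4.119900)) = 7.490000 − (24.150150)/(20.220000) = 6.295631
h(6.295631) = -0.365036
z3 = 6.295631 − (-0.365036)·(6.295631 − 7.490000) / (-0.365036 − 16.100100) = 6.295631 − (0.435988)/(-16.465136) = 6.322110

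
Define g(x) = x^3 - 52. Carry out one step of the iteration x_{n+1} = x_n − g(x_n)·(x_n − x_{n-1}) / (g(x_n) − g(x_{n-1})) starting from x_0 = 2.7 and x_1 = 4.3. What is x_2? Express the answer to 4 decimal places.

g(2.7) = -32.317000, g(4.3) = 27.507000
x_2 = 4.300000 − 27.507000·(4.300000 − 2.700000) / (27.507000 − (-32.317000)) = 4.300000 − (44.011200)/(59.824000) = 3.564322

3.5643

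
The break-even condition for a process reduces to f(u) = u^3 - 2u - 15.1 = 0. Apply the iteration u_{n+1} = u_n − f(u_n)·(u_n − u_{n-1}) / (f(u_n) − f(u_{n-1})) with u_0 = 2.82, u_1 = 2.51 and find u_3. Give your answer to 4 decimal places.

f(2.82) = 1.685768, f(2.51) = -4.306749
u_2 = 2.510000 − (-4.306749)·(2.510000 − 2.820000) / (-4.306749 − 1.685768) = 2.510000 − (1.335092)/(-5.992517) = 2.732793
f(2.732793) = -0.156653
u_3 = 2.732793 − (-0.156653)·(2.732793 − 2.510000) / (-0.156653 − (-4.306749)) = 2.732793 − (-0.034901)/(4.150096) = 2.741203

2.7412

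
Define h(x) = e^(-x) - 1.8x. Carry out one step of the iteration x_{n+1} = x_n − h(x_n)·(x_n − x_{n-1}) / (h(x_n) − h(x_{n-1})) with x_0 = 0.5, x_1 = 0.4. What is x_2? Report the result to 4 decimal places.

h(0.5) = -0.293469, h(0.4) = -0.049680
x_2 = 0.400000 − (-0.049680)·(0.400000 − 0.500000) / (-0.049680 − (-0.293469)) = 0.400000 − (0.004968)/(0.243789) = 0.379622

0.3796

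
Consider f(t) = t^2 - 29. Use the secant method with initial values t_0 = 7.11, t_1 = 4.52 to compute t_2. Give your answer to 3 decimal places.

5.257

f(7.11) = 21.55210, f(4.52) = -8.56960
t_2 = 4.52000 − (-8.56960)·(4.52000 − 7.11000) / (-8.56960 − 21.55210) = 4.52000 − (22.19526)/(-30.12170) = 5.25685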